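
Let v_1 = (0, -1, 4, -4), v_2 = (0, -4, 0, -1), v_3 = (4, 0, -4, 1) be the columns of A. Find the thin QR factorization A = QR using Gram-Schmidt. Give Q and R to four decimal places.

Q = [[0.0000, 0.0000, 0.8968], [-0.1741, -0.9682, 0.0794], [0.6963, -0.2499, -0.2977], [-0.6963, -0.0078, -0.3176]], R = [[5.7446, 1.3926, -3.4816], [0.0000, 3.8808, 0.9917], [0.0000, 0.0000, 4.4604]]

v_1 = (0, -1, 4, -4); ‖v_1‖ = 5.7446, so e_1 = (0.0000, -0.1741, 0.6963, -0.6963).
e_1·v_2 = 0.0000·0 + (-0.1741)·(-4) + 0.6963·0 + (-0.6963)·(-1) = 1.3926.
u_2 = v_2 − 1.3926·e_1 = (0.0000, -3.7576, -0.9697, -0.0303).
‖u_2‖ = 3.8808, so e_2 = (0.0000, -0.9682, -0.2499, -0.0078).
e_1·v_3 = 0.0000·4 + (-0.1741)·0 + 0.6963·(-4) + (-0.6963)·1 = -3.4816; e_2·v_3 = 0.0000·4 + (-0.9682)·0 + (-0.2499)·(-4) + (-0.0078)·1 = 0.9917.
u_3 = v_3 + 3.4816·e_1 − 0.9917·e_2 = (4.0000, 0.3541, -1.3280, -1.4165).
‖u_3‖ = 4.4604, so e_3 = (0.8968, 0.0794, -0.2977, -0.3176).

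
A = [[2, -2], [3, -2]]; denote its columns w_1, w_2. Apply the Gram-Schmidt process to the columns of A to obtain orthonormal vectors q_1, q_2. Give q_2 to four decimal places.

q_2 = (-0.8321, 0.5547)

w_1 = (2, 3); ‖w_1‖ = 3.6056, so q_1 = (0.5547, 0.8321).
q_1·w_2 = 0.5547·(-2) + 0.8321·(-2) = -2.7735.
u_2 = w_2 + 2.7735·q_1 = (-0.4615, 0.3077).
‖u_2‖ = 0.5547, so q_2 = (-0.8321, 0.5547).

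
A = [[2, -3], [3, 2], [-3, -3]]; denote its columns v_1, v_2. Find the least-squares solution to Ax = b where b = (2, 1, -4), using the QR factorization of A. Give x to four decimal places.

e_1 = v_1/‖v_1‖ = (2, 3, -3)/4.6904 = (0.4264, 0.6396, -0.6396).
r_{12} = e_1·v_2 = 1.9188.
u_2 = v_2 − 1.9188·e_1 = (-3.8182, 0.7727, -1.7727).
‖u_2‖ = 4.2800, so e_2 = (-0.8921, 0.1805, -0.4142).
Qᵀb = (4.0508, 0.0531).
Back-substitute: x_2 = 0.0531/4.2800 = 0.0124.
x_1 = (4.0508 − 1.9188·0.0124)/4.6904 = 0.8586.

x = (0.8586, 0.0124)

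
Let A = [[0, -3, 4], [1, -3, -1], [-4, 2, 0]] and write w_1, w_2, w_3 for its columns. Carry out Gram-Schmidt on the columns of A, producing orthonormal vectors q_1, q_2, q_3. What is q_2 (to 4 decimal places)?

w_1 = (0, 1, -4); ‖w_1‖ = 4.1231, so q_1 = (0.0000, 0.2425, -0.9701).
q_1·w_2 = 0.0000·(-3) + 0.2425·(-3) + (-0.9701)·2 = -2.6679.
u_2 = w_2 + 2.6679·q_1 = (-3.0000, -2.3529, -0.5882).
‖u_2‖ = 3.8578, so q_2 = (-0.7777, -0.6099, -0.1525).

q_2 = (-0.7777, -0.6099, -0.1525)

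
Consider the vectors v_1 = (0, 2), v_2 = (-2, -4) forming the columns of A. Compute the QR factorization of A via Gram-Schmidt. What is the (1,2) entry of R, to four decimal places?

r_{12} = -4.0000

v_1 = (0, 2); ‖v_1‖ = 2.0000, so q_1 = (0.0000, 1.0000).
r_{12} = q_1·v_2 = -4.0000.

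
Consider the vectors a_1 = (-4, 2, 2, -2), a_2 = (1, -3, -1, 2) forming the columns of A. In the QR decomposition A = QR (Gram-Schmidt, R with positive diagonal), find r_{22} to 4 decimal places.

e_1 = a_1/‖a_1‖ = (-4, 2, 2, -2)/5.2915 = (-0.7559, 0.3780, 0.3780, -0.3780).
r_{12} = e_1·a_2 = -3.0237.
u_2 = a_2 + 3.0237·e_1 = (-1.2857, -1.8571, 0.1429, 0.8571).
r_{22} = ‖u_2‖ = 2.4202.

r_{22} = 2.4202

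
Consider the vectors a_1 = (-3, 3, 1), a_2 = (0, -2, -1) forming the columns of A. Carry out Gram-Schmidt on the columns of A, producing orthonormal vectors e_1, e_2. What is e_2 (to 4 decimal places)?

e_2 = (-0.7103, -0.5750, -0.4059)

a_1 = (-3, 3, 1); ‖a_1‖ = 4.3589, so e_1 = (-0.6882, 0.6882, 0.2294).
e_1·a_2 = (-0.6882)·0 + 0.6882·(-2) + 0.2294·(-1) = -1.6059.
u_2 = a_2 + 1.6059·e_1 = (-1.1053, -0.8947, -0.6316).
‖u_2‖ = 1.5560, so e_2 = (-0.7103, -0.5750, -0.4059).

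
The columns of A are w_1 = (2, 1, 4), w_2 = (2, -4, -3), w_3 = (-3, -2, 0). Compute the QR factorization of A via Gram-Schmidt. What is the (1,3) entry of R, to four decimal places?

w_1 = (2, 1, 4); ‖w_1‖ = 4.5826, so q_1 = (0.4364, 0.2182, 0.8729).
r_{13} = q_1·w_3 = -1.7457.

r_{13} = -1.7457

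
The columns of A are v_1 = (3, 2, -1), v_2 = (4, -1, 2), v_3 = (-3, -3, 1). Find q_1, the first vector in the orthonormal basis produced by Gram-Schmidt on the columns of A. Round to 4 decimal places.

q_1 = (0.8018, 0.5345, -0.2673)

q_1 = v_1/‖v_1‖ = (3, 2, -1)/3.7417 = (0.8018, 0.5345, -0.2673).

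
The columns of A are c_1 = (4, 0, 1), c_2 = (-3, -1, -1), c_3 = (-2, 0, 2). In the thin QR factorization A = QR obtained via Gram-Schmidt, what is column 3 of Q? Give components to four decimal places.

c_1 = (4, 0, 1); ‖c_1‖ = 4.1231, so e_1 = (0.9701, 0.0000, 0.2425).
e_1·c_2 = 0.9701·(-3) + 0.0000·(-1) + 0.2425·(-1) = -3.1530.
u_2 = c_2 + 3.1530·e_1 = (0.0588, -1.0000, -0.2353).
‖u_2‖ = 1.0290, so e_2 = (0.0572, -0.9718, -0.2287).
e_1·c_3 = 0.9701·(-2) + 0.0000·0 + 0.2425·2 = -1.4552; e_2·c_3 = 0.0572·(-2) + (-0.9718)·0 + (-0.2287)·2 = -0.5717.
u_3 = c_3 + 1.4552·e_1 + 0.5717·e_2 = (-0.5556, -0.5556, 2.2222).
‖u_3‖ = 2.3570, so e_3 = (-0.2357, -0.2357, 0.9428).

e_3 = (-0.2357, -0.2357, 0.9428)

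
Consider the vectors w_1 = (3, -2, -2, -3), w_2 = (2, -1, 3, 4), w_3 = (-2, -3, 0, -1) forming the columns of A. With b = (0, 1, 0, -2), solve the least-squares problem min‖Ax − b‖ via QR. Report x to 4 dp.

x = (0.0556, -0.3140, -0.1955)

w_1 = (3, -2, -2, -3); ‖w_1‖ = 5.0990, so q_1 = (0.5883, -0.3922, -0.3922, -0.5883).
q_1·w_2 = 0.5883·2 + (-0.3922)·(-1) + (-0.3922)·3 + (-0.5883)·4 = -1.9612.
u_2 = w_2 + 1.9612·q_1 = (3.1538, -1.7692, 2.2308, 2.8462).
‖u_2‖ = 5.1141, so q_2 = (0.6167, -0.3460, 0.4362, 0.5565).
q_1·w_3 = 0.5883·(-2) + (-0.3922)·(-3) + (-0.3922)·0 + (-0.5883)·(-1) = 0.5883; q_2·w_3 = 0.6167·(-2) + (-0.3460)·(-3) + 0.4362·0 + 0.5565·(-1) = -0.7521.
u_3 = w_3 − 0.5883·q_1 + 0.7521·q_2 = (-1.8824, -3.0294, 0.5588, -0.2353).
‖u_3‖ = 3.6178, so q_3 = (-0.5203, -0.8374, 0.1545, -0.0650).
Qᵀb = (0.7845, -1.4590, -0.7073).
Back-substitute: x_3 = -0.7073/3.6178 = -0.1955.
x_2 = (-1.4590 + 0.7521·(-0.1955))/5.1141 = -0.3140.
x_1 = (0.7845 + 1.9612·(-0.3140) − 0.5883·(-0.1955))/5.0990 = 0.0556.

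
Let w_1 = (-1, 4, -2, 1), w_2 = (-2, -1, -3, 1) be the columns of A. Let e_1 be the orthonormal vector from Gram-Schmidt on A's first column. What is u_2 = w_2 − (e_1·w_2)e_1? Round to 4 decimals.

u_2 = (-1.7727, -1.9091, -2.5455, 0.7727)

e_1 = w_1/‖w_1‖ = (-1, 4, -2, 1)/4.6904 = (-0.2132, 0.8528, -0.4264, 0.2132).
r_{12} = e_1·w_2 = 1.0660.
u_2 = w_2 − 1.0660·e_1 = (-1.7727, -1.9091, -2.5455, 0.7727).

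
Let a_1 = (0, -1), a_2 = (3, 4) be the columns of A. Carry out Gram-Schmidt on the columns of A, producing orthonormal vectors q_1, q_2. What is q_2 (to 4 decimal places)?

q_2 = (1.0000, 0.0000)

q_1 = a_1/‖a_1‖ = (0, -1)/1.0000 = (0.0000, -1.0000).
r_{12} = q_1·a_2 = -4.0000.
u_2 = a_2 + 4.0000·q_1 = (3.0000, 0.0000).
‖u_2‖ = 3.0000, so q_2 = (1.0000, 0.0000).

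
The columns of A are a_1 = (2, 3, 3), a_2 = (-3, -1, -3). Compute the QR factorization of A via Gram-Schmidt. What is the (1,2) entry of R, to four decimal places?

r_{12} = -3.8376

a_1 = (2, 3, 3); ‖a_1‖ = 4.6904, so q_1 = (0.4264, 0.6396, 0.6396).
r_{12} = q_1·a_2 = -3.8376.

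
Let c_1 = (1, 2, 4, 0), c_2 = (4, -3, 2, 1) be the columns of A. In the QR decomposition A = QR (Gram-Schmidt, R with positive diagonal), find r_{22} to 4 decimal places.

c_1 = (1, 2, 4, 0); ‖c_1‖ = 4.5826, so q_1 = (0.2182, 0.4364, 0.8729, 0.0000).
q_1·c_2 = 0.2182·4 + 0.4364·(-3) + 0.8729·2 + 0.0000·1 = 1.3093.
u_2 = c_2 − 1.3093·q_1 = (3.7143, -3.5714, 0.8571, 1.0000).
r_{22} = ‖u_2‖ = 5.3184.

r_{22} = 5.3184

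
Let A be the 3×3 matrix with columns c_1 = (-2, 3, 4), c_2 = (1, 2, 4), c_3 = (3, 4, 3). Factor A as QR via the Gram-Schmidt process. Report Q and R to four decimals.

c_1 = (-2, 3, 4); ‖c_1‖ = 5.3852, so q_1 = (-0.3714, 0.5571, 0.7428).
q_1·c_2 = (-0.3714)·1 + 0.5571·2 + 0.7428·4 = 3.7139.
u_2 = c_2 − 3.7139·q_1 = (2.3793, -0.0690, 1.2414).
‖u_2‖ = 2.6846, so q_2 = (0.8863, -0.0257, 0.4624).
q_1·c_3 = (-0.3714)·3 + 0.5571·4 + 0.7428·3 = 3.3425; q_2·c_3 = 0.8863·3 + (-0.0257)·4 + 0.4624·3 = 3.9434.
u_3 = c_3 − 3.3425·q_1 − 3.9434·q_2 = (0.7464, 2.2392, -1.3062).
‖u_3‖ = 2.6977, so q_3 = (0.2767, 0.8301, -0.4842).

Q = [[-0.3714, 0.8863, 0.2767], [0.5571, -0.0257, 0.8301], [0.7428, 0.4624, -0.4842]], R = [[5.3852, 3.7139, 3.3425], [0.0000, 2.6846, 3.9434], [0.0000, 0.0000, 2.6977]]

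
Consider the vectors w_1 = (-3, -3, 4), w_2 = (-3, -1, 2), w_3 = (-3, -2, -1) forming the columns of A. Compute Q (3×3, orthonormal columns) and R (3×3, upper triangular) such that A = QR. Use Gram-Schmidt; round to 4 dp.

Q = [[-0.5145, -0.8262, -0.2294], [-0.5145, 0.5115, -0.6882], [0.6860, -0.2361, -0.6882]], R = [[5.8310, 3.4300, 1.8865], [0.0000, 1.4951, 1.6918], [0.0000, 0.0000, 2.7530]]

w_1 = (-3, -3, 4); ‖w_1‖ = 5.8310, so e_1 = (-0.5145, -0.5145, 0.6860).
e_1·w_2 = (-0.5145)·(-3) + (-0.5145)·(-1) + 0.6860·2 = 3.4300.
u_2 = w_2 − 3.4300·e_1 = (-1.2353, 0.7647, -0.3529).
‖u_2‖ = 1.4951, so e_2 = (-0.8262, 0.5115, -0.2361).
e_1·w_3 = (-0.5145)·(-3) + (-0.5145)·(-2) + 0.6860·(-1) = 1.8865; e_2·w_3 = (-0.8262)·(-3) + 0.5115·(-2) + (-0.2361)·(-1) = 1.6918.
u_3 = w_3 − 1.8865·e_1 − 1.6918·e_2 = (-0.6316, -1.8947, -1.8947).
‖u_3‖ = 2.7530, so e_3 = (-0.2294, -0.6882, -0.6882).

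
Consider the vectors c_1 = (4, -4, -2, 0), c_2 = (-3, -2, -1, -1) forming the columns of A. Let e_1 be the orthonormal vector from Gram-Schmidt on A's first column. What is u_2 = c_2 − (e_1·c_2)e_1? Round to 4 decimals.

c_1 = (4, -4, -2, 0); ‖c_1‖ = 6.0000, so e_1 = (0.6667, -0.6667, -0.3333, 0.0000).
e_1·c_2 = 0.6667·(-3) + (-0.6667)·(-2) + (-0.3333)·(-1) + 0.0000·(-1) = -0.3333.
u_2 = c_2 + 0.3333·e_1 = (-2.7778, -2.2222, -1.1111, -1.0000).

u_2 = (-2.7778, -2.2222, -1.1111, -1.0000)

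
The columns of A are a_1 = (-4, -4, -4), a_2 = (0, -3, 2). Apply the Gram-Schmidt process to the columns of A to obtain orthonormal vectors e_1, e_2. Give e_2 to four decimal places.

e_2 = (0.0937, -0.7493, 0.6556)

e_1 = a_1/‖a_1‖ = (-4, -4, -4)/6.9282 = (-0.5774, -0.5774, -0.5774).
r_{12} = e_1·a_2 = 0.5774.
u_2 = a_2 − 0.5774·e_1 = (0.3333, -2.6667, 2.3333).
‖u_2‖ = 3.5590, so e_2 = (0.0937, -0.7493, 0.6556).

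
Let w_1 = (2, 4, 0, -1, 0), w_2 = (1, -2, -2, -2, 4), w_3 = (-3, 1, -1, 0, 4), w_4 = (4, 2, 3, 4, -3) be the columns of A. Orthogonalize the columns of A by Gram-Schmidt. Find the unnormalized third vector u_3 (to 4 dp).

w_1 = (2, 4, 0, -1, 0); ‖w_1‖ = 4.5826, so e_1 = (0.4364, 0.8729, 0.0000, -0.2182, 0.0000).
e_1·w_2 = 0.4364·1 + 0.8729·(-2) + 0.0000·(-2) + (-0.2182)·(-2) + 0.0000·4 = -0.8729.
u_2 = w_2 + 0.8729·e_1 = (1.3810, -1.2381, -2.0000, -2.1905, 4.0000).
‖u_2‖ = 5.3140, so e_2 = (0.2599, -0.2330, -0.3764, -0.4122, 0.7527).
e_1·w_3 = 0.4364·(-3) + 0.8729·1 + 0.0000·(-1) + (-0.2182)·0 + 0.0000·4 = -0.4364; e_2·w_3 = 0.2599·(-3) + (-0.2330)·1 + (-0.3764)·(-1) + (-0.4122)·0 + 0.7527·4 = 2.3747.
u_3 = w_3 + 0.4364·e_1 − 2.3747·e_2 = (-3.4266, 1.9342, -0.1062, 0.8836, 2.2125).

u_3 = (-3.4266, 1.9342, -0.1062, 0.8836, 2.2125)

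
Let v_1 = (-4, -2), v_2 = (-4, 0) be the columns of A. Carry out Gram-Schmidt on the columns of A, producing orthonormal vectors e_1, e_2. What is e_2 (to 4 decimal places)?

e_2 = (-0.4472, 0.8944)

v_1 = (-4, -2); ‖v_1‖ = 4.4721, so e_1 = (-0.8944, -0.4472).
e_1·v_2 = (-0.8944)·(-4) + (-0.4472)·0 = 3.5777.
u_2 = v_2 − 3.5777·e_1 = (-0.8000, 1.6000).
‖u_2‖ = 1.7889, so e_2 = (-0.4472, 0.8944).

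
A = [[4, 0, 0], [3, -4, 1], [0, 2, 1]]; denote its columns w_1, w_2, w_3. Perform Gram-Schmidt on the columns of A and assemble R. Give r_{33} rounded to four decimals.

w_1 = (4, 3, 0); ‖w_1‖ = 5.0000, so e_1 = (0.8000, 0.6000, 0.0000).
e_1·w_2 = 0.8000·0 + 0.6000·(-4) + 0.0000·2 = -2.4000.
u_2 = w_2 + 2.4000·e_1 = (1.9200, -2.5600, 2.0000).
‖u_2‖ = 3.7736, so e_2 = (0.5088, -0.6784, 0.5300).
e_1·w_3 = 0.8000·0 + 0.6000·1 + 0.0000·1 = 0.6000; e_2·w_3 = 0.5088·0 + (-0.6784)·1 + 0.5300·1 = -0.1484.
u_3 = w_3 − 0.6000·e_1 + 0.1484·e_2 = (-0.4045, 0.5393, 1.0787).
r_{33} = ‖u_3‖ = 1.2720.

r_{33} = 1.2720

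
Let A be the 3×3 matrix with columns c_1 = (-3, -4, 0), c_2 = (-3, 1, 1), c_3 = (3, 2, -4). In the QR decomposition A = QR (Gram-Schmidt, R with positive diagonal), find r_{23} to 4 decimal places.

e_1 = c_1/‖c_1‖ = (-3, -4, 0)/5.0000 = (-0.6000, -0.8000, 0.0000).
r_{12} = e_1·c_2 = 1.0000.
u_2 = c_2 − 1.0000·e_1 = (-2.4000, 1.8000, 1.0000).
‖u_2‖ = 3.1623, so e_2 = (-0.7589, 0.5692, 0.3162).
r_{23} = e_2·c_3 = -2.4033.

r_{23} = -2.4033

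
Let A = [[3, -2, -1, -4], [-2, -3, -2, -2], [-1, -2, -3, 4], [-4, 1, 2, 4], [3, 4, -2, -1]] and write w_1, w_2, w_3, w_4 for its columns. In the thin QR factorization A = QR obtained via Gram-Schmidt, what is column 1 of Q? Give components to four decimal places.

q_1 = (0.4804, -0.3203, -0.1601, -0.6405, 0.4804)

q_1 = w_1/‖w_1‖ = (3, -2, -1, -4, 3)/6.2450 = (0.4804, -0.3203, -0.1601, -0.6405, 0.4804).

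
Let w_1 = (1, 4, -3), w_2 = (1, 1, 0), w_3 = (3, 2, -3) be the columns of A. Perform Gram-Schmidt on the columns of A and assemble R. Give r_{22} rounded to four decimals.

e_1 = w_1/‖w_1‖ = (1, 4, -3)/5.0990 = (0.1961, 0.7845, -0.5883).
r_{12} = e_1·w_2 = 0.9806.
u_2 = w_2 − 0.9806·e_1 = (0.8077, 0.2308, 0.5769).
r_{22} = ‖u_2‖ = 1.0190.

r_{22} = 1.0190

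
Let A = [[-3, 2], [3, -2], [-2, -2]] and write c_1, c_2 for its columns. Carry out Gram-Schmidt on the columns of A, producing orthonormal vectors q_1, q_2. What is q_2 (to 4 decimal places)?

q_2 = (0.3015, -0.3015, -0.9045)

c_1 = (-3, 3, -2); ‖c_1‖ = 4.6904, so q_1 = (-0.6396, 0.6396, -0.4264).
q_1·c_2 = (-0.6396)·2 + 0.6396·(-2) + (-0.4264)·(-2) = -1.7056.
u_2 = c_2 + 1.7056·q_1 = (0.9091, -0.9091, -2.7273).
‖u_2‖ = 3.0151, so q_2 = (0.3015, -0.3015, -0.9045).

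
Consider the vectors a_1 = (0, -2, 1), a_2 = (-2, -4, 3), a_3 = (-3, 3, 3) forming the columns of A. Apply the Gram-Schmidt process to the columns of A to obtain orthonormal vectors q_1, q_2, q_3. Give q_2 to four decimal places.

a_1 = (0, -2, 1); ‖a_1‖ = 2.2361, so q_1 = (0.0000, -0.8944, 0.4472).
q_1·a_2 = 0.0000·(-2) + (-0.8944)·(-4) + 0.4472·3 = 4.9193.
u_2 = a_2 − 4.9193·q_1 = (-2.0000, 0.4000, 0.8000).
‖u_2‖ = 2.1909, so q_2 = (-0.9129, 0.1826, 0.3651).

q_2 = (-0.9129, 0.1826, 0.3651)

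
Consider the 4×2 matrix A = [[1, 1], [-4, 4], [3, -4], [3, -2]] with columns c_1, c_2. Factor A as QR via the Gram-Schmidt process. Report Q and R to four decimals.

c_1 = (1, -4, 3, 3); ‖c_1‖ = 5.9161, so e_1 = (0.1690, -0.6761, 0.5071, 0.5071).
e_1·c_2 = 0.1690·1 + (-0.6761)·4 + 0.5071·(-4) + 0.5071·(-2) = -5.5780.
u_2 = c_2 + 5.5780·e_1 = (1.9429, 0.2286, -1.1714, 0.8286).
‖u_2‖ = 2.4260, so e_2 = (0.8008, 0.0942, -0.4829, 0.3415).

Q = [[0.1690, 0.8008], [-0.6761, 0.0942], [0.5071, -0.4829], [0.5071, 0.3415]], R = [[5.9161, -5.5780], [0.0000, 2.4260]]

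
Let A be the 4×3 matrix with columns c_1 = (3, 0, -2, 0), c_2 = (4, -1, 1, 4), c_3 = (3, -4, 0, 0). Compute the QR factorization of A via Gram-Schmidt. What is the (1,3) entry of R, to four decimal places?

r_{13} = 2.4962

c_1 = (3, 0, -2, 0); ‖c_1‖ = 3.6056, so q_1 = (0.8321, 0.0000, -0.5547, 0.0000).
r_{13} = q_1·c_3 = 2.4962.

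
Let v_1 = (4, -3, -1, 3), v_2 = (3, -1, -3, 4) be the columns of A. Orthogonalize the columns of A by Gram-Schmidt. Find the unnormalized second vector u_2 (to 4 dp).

u_2 = (-0.4286, 1.5714, -2.1429, 1.4286)

v_1 = (4, -3, -1, 3); ‖v_1‖ = 5.9161, so q_1 = (0.6761, -0.5071, -0.1690, 0.5071).
q_1·v_2 = 0.6761·3 + (-0.5071)·(-1) + (-0.1690)·(-3) + 0.5071·4 = 5.0709.
u_2 = v_2 − 5.0709·q_1 = (-0.4286, 1.5714, -2.1429, 1.4286).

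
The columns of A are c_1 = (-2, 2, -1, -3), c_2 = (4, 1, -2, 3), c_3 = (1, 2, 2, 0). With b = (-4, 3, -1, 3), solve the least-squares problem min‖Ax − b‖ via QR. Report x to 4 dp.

c_1 = (-2, 2, -1, -3); ‖c_1‖ = 4.2426, so q_1 = (-0.4714, 0.4714, -0.2357, -0.7071).
q_1·c_2 = (-0.4714)·4 + 0.4714·1 + (-0.2357)·(-2) + (-0.7071)·3 = -3.0641.
u_2 = c_2 + 3.0641·q_1 = (2.5556, 2.4444, -2.7222, 0.8333).
‖u_2‖ = 4.5399, so q_2 = (0.5629, 0.5384, -0.5996, 0.1836).
q_1·c_3 = (-0.4714)·1 + 0.4714·2 + (-0.2357)·2 + (-0.7071)·0 = 0.0000; q_2·c_3 = 0.5629·1 + 0.5384·2 + (-0.5996)·2 + 0.1836·0 = 0.4405.
u_3 = c_3 + 0.0000·q_1 − 0.4405·q_2 = (0.7520, 1.7628, 2.2642, -0.0809).
‖u_3‖ = 2.9675, so q_3 = (0.2534, 0.5940, 0.7630, -0.0272).
Qᵀb = (1.4142, 0.5140, -0.0763).
Back-substitute: x_3 = -0.0763/2.9675 = -0.0257.
x_2 = (0.5140 − 0.4405·(-0.0257))/4.5399 = 0.1157.
x_1 = (1.4142 + 3.0641·0.1157 + 0.0000·(-0.0257))/4.2426 = 0.4169.

x = (0.4169, 0.1157, -0.0257)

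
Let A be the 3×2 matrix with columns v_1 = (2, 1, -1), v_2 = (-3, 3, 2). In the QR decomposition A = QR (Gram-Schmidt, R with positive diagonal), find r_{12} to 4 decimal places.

r_{12} = -2.0412

q_1 = v_1/‖v_1‖ = (2, 1, -1)/2.4495 = (0.8165, 0.4082, -0.4082).
r_{12} = q_1·v_2 = -2.0412.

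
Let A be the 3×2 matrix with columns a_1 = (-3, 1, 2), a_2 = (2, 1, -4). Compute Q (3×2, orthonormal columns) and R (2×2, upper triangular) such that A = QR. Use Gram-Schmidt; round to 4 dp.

a_1 = (-3, 1, 2); ‖a_1‖ = 3.7417, so q_1 = (-0.8018, 0.2673, 0.5345).
q_1·a_2 = (-0.8018)·2 + 0.2673·1 + 0.5345·(-4) = -3.4744.
u_2 = a_2 + 3.4744·q_1 = (-0.7857, 1.9286, -2.1429).
‖u_2‖ = 2.9881, so q_2 = (-0.2630, 0.6454, -0.7171).

Q = [[-0.8018, -0.2630], [0.2673, 0.6454], [0.5345, -0.7171]], R = [[3.7417, -3.4744], [0.0000, 2.9881]]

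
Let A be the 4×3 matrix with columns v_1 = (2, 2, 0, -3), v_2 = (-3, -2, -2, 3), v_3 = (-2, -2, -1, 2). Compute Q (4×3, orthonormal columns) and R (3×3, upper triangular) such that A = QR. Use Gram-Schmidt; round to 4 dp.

Q = [[0.4851, -0.3503, 0.0444], [0.4851, 0.1078, -0.8444], [0.0000, -0.9162, -0.0222], [-0.7276, -0.1617, -0.5333]], R = [[4.1231, -4.6082, -3.3955], [0.0000, 2.1828, 1.0779], [0.0000, 0.0000, 0.5556]]

v_1 = (2, 2, 0, -3); ‖v_1‖ = 4.1231, so q_1 = (0.4851, 0.4851, 0.0000, -0.7276).
q_1·v_2 = 0.4851·(-3) + 0.4851·(-2) + 0.0000·(-2) + (-0.7276)·3 = -4.6082.
u_2 = v_2 + 4.6082·q_1 = (-0.7647, 0.2353, -2.0000, -0.3529).
‖u_2‖ = 2.1828, so q_2 = (-0.3503, 0.1078, -0.9162, -0.1617).
q_1·v_3 = 0.4851·(-2) + 0.4851·(-2) + 0.0000·(-1) + (-0.7276)·2 = -3.3955; q_2·v_3 = (-0.3503)·(-2) + 0.1078·(-2) + (-0.9162)·(-1) + (-0.1617)·2 = 1.0779.
u_3 = v_3 + 3.3955·q_1 − 1.0779·q_2 = (0.0247, -0.4691, -0.0123, -0.2963).
‖u_3‖ = 0.5556, so q_3 = (0.0444, -0.8444, -0.0222, -0.5333).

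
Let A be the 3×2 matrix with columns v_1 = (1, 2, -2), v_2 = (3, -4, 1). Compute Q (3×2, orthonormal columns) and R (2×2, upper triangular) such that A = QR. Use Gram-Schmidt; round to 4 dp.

v_1 = (1, 2, -2); ‖v_1‖ = 3.0000, so q_1 = (0.3333, 0.6667, -0.6667).
q_1·v_2 = 0.3333·3 + 0.6667·(-4) + (-0.6667)·1 = -2.3333.
u_2 = v_2 + 2.3333·q_1 = (3.7778, -2.4444, -0.5556).
‖u_2‖ = 4.5338, so q_2 = (0.8332, -0.5392, -0.1225).

Q = [[0.3333, 0.8332], [0.6667, -0.5392], [-0.6667, -0.1225]], R = [[3.0000, -2.3333], [0.0000, 4.5338]]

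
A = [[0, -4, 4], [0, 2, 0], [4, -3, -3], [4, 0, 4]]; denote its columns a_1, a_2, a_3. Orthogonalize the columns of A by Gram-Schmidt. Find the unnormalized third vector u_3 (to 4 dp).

u_3 = (3.1020, 0.4490, -3.8367, 3.8367)

a_1 = (0, 0, 4, 4); ‖a_1‖ = 5.6569, so e_1 = (0.0000, 0.0000, 0.7071, 0.7071).
e_1·a_2 = 0.0000·(-4) + 0.0000·2 + 0.7071·(-3) + 0.7071·0 = -2.1213.
u_2 = a_2 + 2.1213·e_1 = (-4.0000, 2.0000, -1.5000, 1.5000).
‖u_2‖ = 4.9497, so e_2 = (-0.8081, 0.4041, -0.3030, 0.3030).
e_1·a_3 = 0.0000·4 + 0.0000·0 + 0.7071·(-3) + 0.7071·4 = 0.7071; e_2·a_3 = (-0.8081)·4 + 0.4041·0 + (-0.3030)·(-3) + 0.3030·4 = -1.1112.
u_3 = a_3 − 0.7071·e_1 + 1.1112·e_2 = (3.1020, 0.4490, -3.8367, 3.8367).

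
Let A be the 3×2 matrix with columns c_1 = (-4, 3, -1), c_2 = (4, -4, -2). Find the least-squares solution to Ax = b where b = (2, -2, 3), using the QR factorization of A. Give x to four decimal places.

e_1 = c_1/‖c_1‖ = (-4, 3, -1)/5.0990 = (-0.7845, 0.5883, -0.1961).
r_{12} = e_1·c_2 = -5.0990.
u_2 = c_2 + 5.0990·e_1 = (0.0000, -1.0000, -3.0000).
‖u_2‖ = 3.1623, so e_2 = (0.0000, -0.3162, -0.9487).
Qᵀb = (-3.3340, -2.2136).
Back-substitute: x_2 = -2.2136/3.1623 = -0.7000.
x_1 = (-3.3340 + 5.0990·(-0.7000))/5.0990 = -1.3538.

x = (-1.3538, -0.7000)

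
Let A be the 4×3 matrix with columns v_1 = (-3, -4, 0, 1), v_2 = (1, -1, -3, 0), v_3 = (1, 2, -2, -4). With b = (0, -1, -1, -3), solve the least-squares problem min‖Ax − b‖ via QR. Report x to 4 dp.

e_1 = v_1/‖v_1‖ = (-3, -4, 0, 1)/5.0990 = (-0.5883, -0.7845, 0.0000, 0.1961).
r_{12} = e_1·v_2 = 0.1961.
u_2 = v_2 − 0.1961·e_1 = (1.1154, -0.8462, -3.0000, -0.0385).
‖u_2‖ = 3.3108, so e_2 = (0.3369, -0.2556, -0.9061, -0.0116).
r_{13} = e_1·v_3 = -2.9417; r_{23} = e_2·v_3 = 1.6845.
u_3 = v_3 + 2.9417·e_1 − 1.6845·e_2 = (-1.2982, 0.1228, -0.4737, -3.4035).
‖u_3‖ = 3.6754, so e_3 = (-0.3532, 0.0334, -0.1289, -0.9260).
Qᵀb = (0.1961, 1.1965, 2.8735).
Back-substitute: x_3 = 2.8735/3.6754 = 0.7818.
x_2 = (1.1965 − 1.6845·0.7818)/3.3108 = -0.0364.
x_1 = (0.1961 − 0.1961·(-0.0364) + 2.9417·0.7818)/5.0990 = 0.4909.

x = (0.4909, -0.0364, 0.7818)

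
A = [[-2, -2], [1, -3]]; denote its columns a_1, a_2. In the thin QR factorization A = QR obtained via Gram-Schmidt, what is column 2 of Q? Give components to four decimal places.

e_2 = (-0.4472, -0.8944)

a_1 = (-2, 1); ‖a_1‖ = 2.2361, so e_1 = (-0.8944, 0.4472).
e_1·a_2 = (-0.8944)·(-2) + 0.4472·(-3) = 0.4472.
u_2 = a_2 − 0.4472·e_1 = (-1.6000, -3.2000).
‖u_2‖ = 3.5777, so e_2 = (-0.4472, -0.8944).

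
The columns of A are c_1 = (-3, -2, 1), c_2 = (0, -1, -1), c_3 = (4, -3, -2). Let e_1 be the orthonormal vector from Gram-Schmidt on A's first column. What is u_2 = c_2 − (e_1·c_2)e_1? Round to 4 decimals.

c_1 = (-3, -2, 1); ‖c_1‖ = 3.7417, so e_1 = (-0.8018, -0.5345, 0.2673).
e_1·c_2 = (-0.8018)·0 + (-0.5345)·(-1) + 0.2673·(-1) = 0.2673.
u_2 = c_2 − 0.2673·e_1 = (0.2143, -0.8571, -1.0714).

u_2 = (0.2143, -0.8571, -1.0714)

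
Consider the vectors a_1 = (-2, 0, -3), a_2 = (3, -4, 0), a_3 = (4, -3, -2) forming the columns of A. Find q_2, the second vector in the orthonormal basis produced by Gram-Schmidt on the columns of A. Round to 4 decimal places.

q_2 = (0.4405, -0.8484, -0.2937)

a_1 = (-2, 0, -3); ‖a_1‖ = 3.6056, so q_1 = (-0.5547, 0.0000, -0.8321).
q_1·a_2 = (-0.5547)·3 + 0.0000·(-4) + (-0.8321)·0 = -1.6641.
u_2 = a_2 + 1.6641·q_1 = (2.0769, -4.0000, -1.3846).
‖u_2‖ = 4.7150, so q_2 = (0.4405, -0.8484, -0.2937).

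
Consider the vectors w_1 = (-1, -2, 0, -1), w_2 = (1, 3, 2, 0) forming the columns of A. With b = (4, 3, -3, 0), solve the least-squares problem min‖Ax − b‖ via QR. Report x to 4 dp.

q_1 = w_1/‖w_1‖ = (-1, -2, 0, -1)/2.4495 = (-0.4082, -0.8165, 0.0000, -0.4082).
r_{12} = q_1·w_2 = -2.8577.
u_2 = w_2 + 2.8577·q_1 = (-0.1667, 0.6667, 2.0000, -1.1667).
‖u_2‖ = 2.4152, so q_2 = (-0.0690, 0.2760, 0.8281, -0.4830).
Qᵀb = (-4.0825, -1.9322).
Back-substitute: x_2 = -1.9322/2.4152 = -0.8000.
x_1 = (-4.0825 + 2.8577·(-0.8000))/2.4495 = -2.6000.

x = (-2.6000, -0.8000)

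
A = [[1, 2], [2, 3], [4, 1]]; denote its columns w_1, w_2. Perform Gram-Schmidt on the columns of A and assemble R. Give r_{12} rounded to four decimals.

r_{12} = 2.6186

w_1 = (1, 2, 4); ‖w_1‖ = 4.5826, so e_1 = (0.2182, 0.4364, 0.8729).
r_{12} = e_1·w_2 = 2.6186.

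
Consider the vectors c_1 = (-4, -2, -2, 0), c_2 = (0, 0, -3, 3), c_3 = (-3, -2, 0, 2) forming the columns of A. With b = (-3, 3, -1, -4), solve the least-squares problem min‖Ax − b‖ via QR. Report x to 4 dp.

x = (1.4403, -0.4876, -1.4776)

c_1 = (-4, -2, -2, 0); ‖c_1‖ = 4.8990, so q_1 = (-0.8165, -0.4082, -0.4082, 0.0000).
q_1·c_2 = (-0.8165)·0 + (-0.4082)·0 + (-0.4082)·(-3) + 0.0000·3 = 1.2247.
u_2 = c_2 − 1.2247·q_1 = (1.0000, 0.5000, -2.5000, 3.0000).
‖u_2‖ = 4.0620, so q_2 = (0.2462, 0.1231, -0.6155, 0.7385).
q_1·c_3 = (-0.8165)·(-3) + (-0.4082)·(-2) + (-0.4082)·0 + 0.0000·2 = 3.2660; q_2·c_3 = 0.2462·(-3) + 0.1231·(-2) + (-0.6155)·0 + 0.7385·2 = 0.4924.
u_3 = c_3 − 3.2660·q_1 − 0.4924·q_2 = (-0.4545, -0.7273, 1.6364, 1.6364).
‖u_3‖ = 2.4680, so q_3 = (-0.1842, -0.2947, 0.6630, 0.6630).
Qᵀb = (1.6330, -2.7080, -3.6467).
Back-substitute: x_3 = -3.6467/2.4680 = -1.4776.
x_2 = (-2.7080 − 0.4924·(-1.4776))/4.0620 = -0.4876.
x_1 = (1.6330 − 1.2247·(-0.4876) − 3.2660·(-1.4776))/4.8990 = 1.4403.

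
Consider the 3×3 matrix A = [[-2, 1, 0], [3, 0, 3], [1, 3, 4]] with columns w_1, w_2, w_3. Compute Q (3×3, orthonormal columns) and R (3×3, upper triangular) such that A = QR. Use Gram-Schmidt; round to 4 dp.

w_1 = (-2, 3, 1); ‖w_1‖ = 3.7417, so e_1 = (-0.5345, 0.8018, 0.2673).
e_1·w_2 = (-0.5345)·1 + 0.8018·0 + 0.2673·3 = 0.2673.
u_2 = w_2 − 0.2673·e_1 = (1.1429, -0.2143, 2.9286).
‖u_2‖ = 3.1510, so e_2 = (0.3627, -0.0680, 0.9294).
e_1·w_3 = (-0.5345)·0 + 0.8018·3 + 0.2673·4 = 3.4744; e_2·w_3 = 0.3627·0 + (-0.0680)·3 + 0.9294·4 = 3.5137.
u_3 = w_3 − 3.4744·e_1 − 3.5137·e_2 = (0.5827, 0.4532, -0.1942).
‖u_3‖ = 0.7634, so e_3 = (0.7634, 0.5937, -0.2545).

Q = [[-0.5345, 0.3627, 0.7634], [0.8018, -0.0680, 0.5937], [0.2673, 0.9294, -0.2545]], R = [[3.7417, 0.2673, 3.4744], [0.0000, 3.1510, 3.5137], [0.0000, 0.0000, 0.7634]]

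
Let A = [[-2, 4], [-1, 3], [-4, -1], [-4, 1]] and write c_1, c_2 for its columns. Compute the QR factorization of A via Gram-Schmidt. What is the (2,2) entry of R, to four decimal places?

r_{22} = 4.8713

c_1 = (-2, -1, -4, -4); ‖c_1‖ = 6.0828, so e_1 = (-0.3288, -0.1644, -0.6576, -0.6576).
e_1·c_2 = (-0.3288)·4 + (-0.1644)·3 + (-0.6576)·(-1) + (-0.6576)·1 = -1.8084.
u_2 = c_2 + 1.8084·e_1 = (3.4054, 2.7027, -2.1892, -0.1892).
r_{22} = ‖u_2‖ = 4.8713.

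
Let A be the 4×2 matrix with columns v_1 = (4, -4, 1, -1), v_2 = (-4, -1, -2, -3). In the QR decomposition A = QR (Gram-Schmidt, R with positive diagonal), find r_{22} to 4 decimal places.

e_1 = v_1/‖v_1‖ = (4, -4, 1, -1)/5.8310 = (0.6860, -0.6860, 0.1715, -0.1715).
r_{12} = e_1·v_2 = -1.8865.
u_2 = v_2 + 1.8865·e_1 = (-2.7059, -2.2941, -1.6765, -3.3235).
r_{22} = ‖u_2‖ = 5.1421.

r_{22} = 5.1421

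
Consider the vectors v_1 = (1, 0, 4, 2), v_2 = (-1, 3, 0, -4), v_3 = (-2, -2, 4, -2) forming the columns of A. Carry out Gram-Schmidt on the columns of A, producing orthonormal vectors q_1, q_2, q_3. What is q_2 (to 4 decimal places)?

v_1 = (1, 0, 4, 2); ‖v_1‖ = 4.5826, so q_1 = (0.2182, 0.0000, 0.8729, 0.4364).
q_1·v_2 = 0.2182·(-1) + 0.0000·3 + 0.8729·0 + 0.4364·(-4) = -1.9640.
u_2 = v_2 + 1.9640·q_1 = (-0.5714, 3.0000, 1.7143, -3.1429).
‖u_2‖ = 4.7056, so q_2 = (-0.1214, 0.6375, 0.3643, -0.6679).

q_2 = (-0.1214, 0.6375, 0.3643, -0.6679)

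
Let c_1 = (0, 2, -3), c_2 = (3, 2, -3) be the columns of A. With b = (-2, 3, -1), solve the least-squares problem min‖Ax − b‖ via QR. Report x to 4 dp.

e_1 = c_1/‖c_1‖ = (0, 2, -3)/3.6056 = (0.0000, 0.5547, -0.8321).
r_{12} = e_1·c_2 = 3.6056.
u_2 = c_2 − 3.6056·e_1 = (3.0000, 0.0000, 0.0000).
‖u_2‖ = 3.0000, so e_2 = (1.0000, 0.0000, 0.0000).
Qᵀb = (2.4962, -2.0000).
Back-substitute: x_2 = -2.0000/3.0000 = -0.6667.
x_1 = (2.4962 − 3.6056·(-0.6667))/3.6056 = 1.3590.

x = (1.3590, -0.6667)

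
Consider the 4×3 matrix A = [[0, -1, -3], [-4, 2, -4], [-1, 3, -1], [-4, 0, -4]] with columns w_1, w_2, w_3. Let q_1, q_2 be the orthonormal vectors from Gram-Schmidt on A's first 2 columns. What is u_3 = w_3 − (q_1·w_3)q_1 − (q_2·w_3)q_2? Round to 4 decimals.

u_3 = (-2.7097, -0.1935, -0.7742, 0.3871)

w_1 = (0, -4, -1, -4); ‖w_1‖ = 5.7446, so q_1 = (0.0000, -0.6963, -0.1741, -0.6963).
q_1·w_2 = 0.0000·(-1) + (-0.6963)·2 + (-0.1741)·3 + (-0.6963)·0 = -1.9149.
u_2 = w_2 + 1.9149·q_1 = (-1.0000, 0.6667, 2.6667, -1.3333).
‖u_2‖ = 3.2146, so q_2 = (-0.3111, 0.2074, 0.8296, -0.4148).
q_1·w_3 = 0.0000·(-3) + (-0.6963)·(-4) + (-0.1741)·(-1) + (-0.6963)·(-4) = 5.7446; q_2·w_3 = (-0.3111)·(-3) + 0.2074·(-4) + 0.8296·(-1) + (-0.4148)·(-4) = 0.9333.
u_3 = w_3 − 5.7446·q_1 − 0.9333·q_2 = (-2.7097, -0.1935, -0.7742, 0.3871).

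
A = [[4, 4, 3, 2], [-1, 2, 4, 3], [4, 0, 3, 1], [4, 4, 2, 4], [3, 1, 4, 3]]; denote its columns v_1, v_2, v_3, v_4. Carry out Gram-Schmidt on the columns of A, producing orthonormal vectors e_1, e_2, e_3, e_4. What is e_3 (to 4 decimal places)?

v_1 = (4, -1, 4, 4, 3); ‖v_1‖ = 7.6158, so e_1 = (0.5252, -0.1313, 0.5252, 0.5252, 0.3939).
e_1·v_2 = 0.5252·4 + (-0.1313)·2 + 0.5252·0 + 0.5252·4 + 0.3939·1 = 4.3331.
u_2 = v_2 − 4.3331·e_1 = (1.7241, 2.5690, -2.2759, 1.7241, -0.7069).
‖u_2‖ = 4.2690, so e_2 = (0.4039, 0.6018, -0.5331, 0.4039, -0.1656).
e_1·v_3 = 0.5252·3 + (-0.1313)·4 + 0.5252·3 + 0.5252·2 + 0.3939·4 = 5.2523; e_2·v_3 = 0.4039·3 + 0.6018·4 + (-0.5331)·3 + 0.4039·2 + (-0.1656)·4 = 2.1648.
u_3 = v_3 − 5.2523·e_1 − 2.1648·e_2 = (-0.6329, 3.3869, 1.3955, -1.6329, 2.2895).
‖u_3‖ = 4.6613, so e_3 = (-0.1358, 0.7266, 0.2994, -0.3503, 0.4912).

e_3 = (-0.1358, 0.7266, 0.2994, -0.3503, 0.4912)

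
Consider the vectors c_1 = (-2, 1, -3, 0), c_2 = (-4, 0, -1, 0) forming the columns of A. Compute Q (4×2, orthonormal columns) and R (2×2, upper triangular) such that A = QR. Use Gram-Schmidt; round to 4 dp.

Q = [[-0.5345, -0.8401], [0.2673, -0.2718], [-0.8018, 0.4695], [0.0000, 0.0000]], R = [[3.7417, 2.9399], [0.0000, 2.8909]]

c_1 = (-2, 1, -3, 0); ‖c_1‖ = 3.7417, so q_1 = (-0.5345, 0.2673, -0.8018, 0.0000).
q_1·c_2 = (-0.5345)·(-4) + 0.2673·0 + (-0.8018)·(-1) + 0.0000·0 = 2.9399.
u_2 = c_2 − 2.9399·q_1 = (-2.4286, -0.7857, 1.3571, 0.0000).
‖u_2‖ = 2.8909, so q_2 = (-0.8401, -0.2718, 0.4695, 0.0000).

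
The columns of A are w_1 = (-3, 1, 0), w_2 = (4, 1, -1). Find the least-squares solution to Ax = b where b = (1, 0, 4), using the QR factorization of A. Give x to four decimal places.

x = (-0.9153, -0.5593)

w_1 = (-3, 1, 0); ‖w_1‖ = 3.1623, so q_1 = (-0.9487, 0.3162, 0.0000).
q_1·w_2 = (-0.9487)·4 + 0.3162·1 + 0.0000·(-1) = -3.4785.
u_2 = w_2 + 3.4785·q_1 = (0.7000, 2.1000, -1.0000).
‖u_2‖ = 2.4290, so q_2 = (0.2882, 0.8646, -0.4117).
Qᵀb = (-0.9487, -1.3586).
Back-substitute: x_2 = -1.3586/2.4290 = -0.5593.
x_1 = (-0.9487 + 3.4785·(-0.5593))/3.1623 = -0.9153.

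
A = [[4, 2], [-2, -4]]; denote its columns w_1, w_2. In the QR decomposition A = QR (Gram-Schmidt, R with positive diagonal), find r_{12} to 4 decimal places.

r_{12} = 3.5777

w_1 = (4, -2); ‖w_1‖ = 4.4721, so e_1 = (0.8944, -0.4472).
r_{12} = e_1·w_2 = 3.5777.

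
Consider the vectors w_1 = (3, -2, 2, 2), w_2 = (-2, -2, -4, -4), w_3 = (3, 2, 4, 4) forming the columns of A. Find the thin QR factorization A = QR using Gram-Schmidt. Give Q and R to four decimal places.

w_1 = (3, -2, 2, 2); ‖w_1‖ = 4.5826, so e_1 = (0.6547, -0.4364, 0.4364, 0.4364).
e_1·w_2 = 0.6547·(-2) + (-0.4364)·(-2) + 0.4364·(-4) + 0.4364·(-4) = -3.9279.
u_2 = w_2 + 3.9279·e_1 = (0.5714, -3.7143, -2.2857, -2.2857).
‖u_2‖ = 4.9570, so e_2 = (0.1153, -0.7493, -0.4611, -0.4611).
e_1·w_3 = 0.6547·3 + (-0.4364)·2 + 0.4364·4 + 0.4364·4 = 4.5826; e_2·w_3 = 0.1153·3 + (-0.7493)·2 + (-0.4611)·4 + (-0.4611)·4 = -4.8417.
u_3 = w_3 − 4.5826·e_1 + 4.8417·e_2 = (0.5581, 0.3721, -0.2326, -0.2326).
‖u_3‖ = 0.7471, so e_3 = (0.7471, 0.4981, -0.3113, -0.3113).

Q = [[0.6547, 0.1153, 0.7471], [-0.4364, -0.7493, 0.4981], [0.4364, -0.4611, -0.3113], [0.4364, -0.4611, -0.3113]], R = [[4.5826, -3.9279, 4.5826], [0.0000, 4.9570, -4.8417], [0.0000, 0.0000, 0.7471]]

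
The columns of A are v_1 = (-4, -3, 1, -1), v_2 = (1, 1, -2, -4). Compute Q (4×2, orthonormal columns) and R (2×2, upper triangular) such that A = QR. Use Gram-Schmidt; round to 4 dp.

Q = [[-0.7698, 0.0565], [-0.5774, 0.0968], [0.1925, -0.3953], [-0.1925, -0.9117]], R = [[5.1962, -0.9623], [0.0000, 4.5907]]

v_1 = (-4, -3, 1, -1); ‖v_1‖ = 5.1962, so e_1 = (-0.7698, -0.5774, 0.1925, -0.1925).
e_1·v_2 = (-0.7698)·1 + (-0.5774)·1 + 0.1925·(-2) + (-0.1925)·(-4) = -0.9623.
u_2 = v_2 + 0.9623·e_1 = (0.2593, 0.4444, -1.8148, -4.1852).
‖u_2‖ = 4.5907, so e_2 = (0.0565, 0.0968, -0.3953, -0.9117).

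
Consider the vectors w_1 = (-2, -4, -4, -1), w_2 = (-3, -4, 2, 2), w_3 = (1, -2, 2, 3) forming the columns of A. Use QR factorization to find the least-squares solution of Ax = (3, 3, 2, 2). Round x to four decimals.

x = (-0.4900, -0.5322, 0.6963)

w_1 = (-2, -4, -4, -1); ‖w_1‖ = 6.0828, so q_1 = (-0.3288, -0.6576, -0.6576, -0.1644).
q_1·w_2 = (-0.3288)·(-3) + (-0.6576)·(-4) + (-0.6576)·2 + (-0.1644)·2 = 1.9728.
u_2 = w_2 − 1.9728·q_1 = (-2.3514, -2.7027, 3.2973, 2.3243).
‖u_2‖ = 5.3952, so q_2 = (-0.4358, -0.5009, 0.6112, 0.4308).
q_1·w_3 = (-0.3288)·1 + (-0.6576)·(-2) + (-0.6576)·2 + (-0.1644)·3 = -0.8220; q_2·w_3 = (-0.4358)·1 + (-0.5009)·(-2) + 0.6112·2 + 0.4308·3 = 3.0808.
u_3 = w_3 + 0.8220·q_1 − 3.0808·q_2 = (2.0724, -0.9972, -0.4234, 1.5376).
‖u_3‖ = 2.7987, so q_3 = (0.7405, -0.3563, -0.1513, 0.5494).
Qᵀb = (-4.6032, -0.7264, 1.9488).
Back-substitute: x_3 = 1.9488/2.7987 = 0.6963.
x_2 = (-0.7264 − 3.0808·0.6963)/5.3952 = -0.5322.
x_1 = (-4.6032 − 1.9728·(-0.5322) + 0.8220·0.6963)/6.0828 = -0.4900.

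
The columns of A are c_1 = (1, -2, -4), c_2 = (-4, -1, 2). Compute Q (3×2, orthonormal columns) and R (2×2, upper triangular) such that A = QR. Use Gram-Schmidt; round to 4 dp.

Q = [[0.2182, -0.8745], [-0.4364, -0.4845], [-0.8729, 0.0236]], R = [[4.5826, -2.1822], [0.0000, 4.0297]]

c_1 = (1, -2, -4); ‖c_1‖ = 4.5826, so e_1 = (0.2182, -0.4364, -0.8729).
e_1·c_2 = 0.2182·(-4) + (-0.4364)·(-1) + (-0.8729)·2 = -2.1822.
u_2 = c_2 + 2.1822·e_1 = (-3.5238, -1.9524, 0.0952).
‖u_2‖ = 4.0297, so e_2 = (-0.8745, -0.4845, 0.0236).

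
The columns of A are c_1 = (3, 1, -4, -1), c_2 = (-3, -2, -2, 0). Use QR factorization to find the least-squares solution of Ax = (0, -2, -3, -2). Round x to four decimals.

x = (0.5200, 0.6800)

c_1 = (3, 1, -4, -1); ‖c_1‖ = 5.1962, so e_1 = (0.5774, 0.1925, -0.7698, -0.1925).
e_1·c_2 = 0.5774·(-3) + 0.1925·(-2) + (-0.7698)·(-2) + (-0.1925)·0 = -0.5774.
u_2 = c_2 + 0.5774·e_1 = (-2.6667, -1.8889, -2.4444, -0.1111).
‖u_2‖ = 4.0825, so e_2 = (-0.6532, -0.4627, -0.5988, -0.0272).
Qᵀb = (2.3094, 2.7761).
Back-substitute: x_2 = 2.7761/4.0825 = 0.6800.
x_1 = (2.3094 + 0.5774·0.6800)/5.1962 = 0.5200.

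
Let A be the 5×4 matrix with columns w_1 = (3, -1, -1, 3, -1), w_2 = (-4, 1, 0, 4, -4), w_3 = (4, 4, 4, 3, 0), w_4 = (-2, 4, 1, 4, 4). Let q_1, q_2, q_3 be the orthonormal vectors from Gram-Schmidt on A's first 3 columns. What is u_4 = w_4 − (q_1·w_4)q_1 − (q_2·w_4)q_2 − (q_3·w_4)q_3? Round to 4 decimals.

u_4 = (-1.5014, 1.0529, -1.6706, 2.8255, 4.5901)

q_1 = w_1/‖w_1‖ = (3, -1, -1, 3, -1)/4.5826 = (0.6547, -0.2182, -0.2182, 0.6547, -0.2182).
r_{12} = q_1·w_2 = 0.6547.
u_2 = w_2 − 0.6547·q_1 = (-4.4286, 1.1429, 0.1429, 3.5714, -3.8571).
‖u_2‖ = 6.9693, so q_2 = (-0.6354, 0.1640, 0.0205, 0.5125, -0.5534).
r_{13} = q_1·w_3 = 2.8368; r_{23} = q_2·w_3 = -0.2665.
u_3 = w_3 − 2.8368·q_1 + 0.2665·q_2 = (1.9735, 4.6627, 4.6245, 1.2794, 0.4716).
‖u_3‖ = 6.9915, so q_3 = (0.2823, 0.6669, 0.6614, 0.1830, 0.0674).
r_{14} = q_1·w_4 = -0.6547; r_{24} = q_2·w_4 = 1.7833; r_{34} = q_3·w_4 = 3.7663.
u_4 = w_4 + 0.6547·q_1 − 1.7833·q_2 − 3.7663·q_3 = (-1.5014, 1.0529, -1.6706, 2.8255, 4.5901).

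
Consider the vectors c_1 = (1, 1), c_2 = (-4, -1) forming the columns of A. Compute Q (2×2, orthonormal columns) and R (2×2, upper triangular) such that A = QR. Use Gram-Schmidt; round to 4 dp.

c_1 = (1, 1); ‖c_1‖ = 1.4142, so e_1 = (0.7071, 0.7071).
e_1·c_2 = 0.7071·(-4) + 0.7071·(-1) = -3.5355.
u_2 = c_2 + 3.5355·e_1 = (-1.5000, 1.5000).
‖u_2‖ = 2.1213, so e_2 = (-0.7071, 0.7071).

Q = [[0.7071, -0.7071], [0.7071, 0.7071]], R = [[1.4142, -3.5355], [0.0000, 2.1213]]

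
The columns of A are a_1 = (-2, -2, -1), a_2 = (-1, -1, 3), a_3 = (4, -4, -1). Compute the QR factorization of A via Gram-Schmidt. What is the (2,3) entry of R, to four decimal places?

r_{23} = -0.9428

a_1 = (-2, -2, -1); ‖a_1‖ = 3.0000, so e_1 = (-0.6667, -0.6667, -0.3333).
e_1·a_2 = (-0.6667)·(-1) + (-0.6667)·(-1) + (-0.3333)·3 = 0.3333.
u_2 = a_2 − 0.3333·e_1 = (-0.7778, -0.7778, 3.1111).
‖u_2‖ = 3.2998, so e_2 = (-0.2357, -0.2357, 0.9428).
r_{23} = e_2·a_3 = -0.9428.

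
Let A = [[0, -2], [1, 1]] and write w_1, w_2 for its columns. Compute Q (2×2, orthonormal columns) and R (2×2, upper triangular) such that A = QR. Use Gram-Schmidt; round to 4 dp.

w_1 = (0, 1); ‖w_1‖ = 1.0000, so e_1 = (0.0000, 1.0000).
e_1·w_2 = 0.0000·(-2) + 1.0000·1 = 1.0000.
u_2 = w_2 − 1.0000·e_1 = (-2.0000, 0.0000).
‖u_2‖ = 2.0000, so e_2 = (-1.0000, 0.0000).

Q = [[0.0000, -1.0000], [1.0000, 0.0000]], R = [[1.0000, 1.0000], [0.0000, 2.0000]]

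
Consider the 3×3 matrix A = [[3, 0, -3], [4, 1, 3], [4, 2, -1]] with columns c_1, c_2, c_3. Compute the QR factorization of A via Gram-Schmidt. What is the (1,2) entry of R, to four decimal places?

c_1 = (3, 4, 4); ‖c_1‖ = 6.4031, so q_1 = (0.4685, 0.6247, 0.6247).
r_{12} = q_1·c_2 = 1.8741.

r_{12} = 1.8741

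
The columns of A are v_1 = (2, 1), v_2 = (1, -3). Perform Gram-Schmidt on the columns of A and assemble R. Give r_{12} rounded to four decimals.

v_1 = (2, 1); ‖v_1‖ = 2.2361, so e_1 = (0.8944, 0.4472).
r_{12} = e_1·v_2 = -0.4472.

r_{12} = -0.4472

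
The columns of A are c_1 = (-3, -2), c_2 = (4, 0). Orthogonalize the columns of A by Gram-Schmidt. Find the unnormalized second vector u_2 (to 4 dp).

u_2 = (1.2308, -1.8462)

c_1 = (-3, -2); ‖c_1‖ = 3.6056, so e_1 = (-0.8321, -0.5547).
e_1·c_2 = (-0.8321)·4 + (-0.5547)·0 = -3.3282.
u_2 = c_2 + 3.3282·e_1 = (1.2308, -1.8462).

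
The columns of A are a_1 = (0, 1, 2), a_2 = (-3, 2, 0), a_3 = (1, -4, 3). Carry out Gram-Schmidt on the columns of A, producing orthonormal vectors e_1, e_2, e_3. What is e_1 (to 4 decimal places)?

e_1 = (0.0000, 0.4472, 0.8944)

e_1 = a_1/‖a_1‖ = (0, 1, 2)/2.2361 = (0.0000, 0.4472, 0.8944).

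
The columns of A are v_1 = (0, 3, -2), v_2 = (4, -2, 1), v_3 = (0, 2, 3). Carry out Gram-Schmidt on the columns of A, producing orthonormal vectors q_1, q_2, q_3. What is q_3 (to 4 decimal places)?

q_1 = v_1/‖v_1‖ = (0, 3, -2)/3.6056 = (0.0000, 0.8321, -0.5547).
r_{12} = q_1·v_2 = -2.2188.
u_2 = v_2 + 2.2188·q_1 = (4.0000, -0.1538, -0.2308).
‖u_2‖ = 4.0096, so q_2 = (0.9976, -0.0384, -0.0576).
r_{13} = q_1·v_3 = 0.0000; r_{23} = q_2·v_3 = -0.2494.
u_3 = v_3 + 0.0000·q_1 + 0.2494·q_2 = (0.2488, 1.9904, 2.9856).
‖u_3‖ = 3.5969, so q_3 = (0.0692, 0.5534, 0.8301).

q_3 = (0.0692, 0.5534, 0.8301)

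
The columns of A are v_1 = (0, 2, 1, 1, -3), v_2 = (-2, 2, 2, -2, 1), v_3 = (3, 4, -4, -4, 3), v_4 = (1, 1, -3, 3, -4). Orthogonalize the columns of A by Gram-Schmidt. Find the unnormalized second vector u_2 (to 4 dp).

e_1 = v_1/‖v_1‖ = (0, 2, 1, 1, -3)/3.8730 = (0.0000, 0.5164, 0.2582, 0.2582, -0.7746).
r_{12} = e_1·v_2 = 0.2582.
u_2 = v_2 − 0.2582·e_1 = (-2.0000, 1.8667, 1.9333, -2.0667, 1.2000).

u_2 = (-2.0000, 1.8667, 1.9333, -2.0667, 1.2000)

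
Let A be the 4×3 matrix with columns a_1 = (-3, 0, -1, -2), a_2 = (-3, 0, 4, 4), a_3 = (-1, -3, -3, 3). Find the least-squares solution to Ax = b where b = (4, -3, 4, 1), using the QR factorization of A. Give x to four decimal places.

x = (-1.2612, 0.1142, -0.1551)

e_1 = a_1/‖a_1‖ = (-3, 0, -1, -2)/3.7417 = (-0.8018, 0.0000, -0.2673, -0.5345).
r_{12} = e_1·a_2 = -0.8018.
u_2 = a_2 + 0.8018·e_1 = (-3.6429, 0.0000, 3.7857, 3.5714).
‖u_2‖ = 6.3527, so e_2 = (-0.5734, 0.0000, 0.5959, 0.5622).
r_{13} = e_1·a_3 = 0.0000; r_{23} = e_2·a_3 = 0.4722.
u_3 = a_3 + 0.0000·e_1 − 0.4722·e_2 = (-0.7292, -3.0000, -3.2814, 2.7345).
‖u_3‖ = 5.2704, so e_3 = (-0.1384, -0.5692, -0.6226, 0.5188).
Qᵀb = (-4.8107, 0.6521, -0.8174).
Back-substitute: x_3 = -0.8174/5.2704 = -0.1551.
x_2 = (0.6521 − 0.4722·(-0.1551))/6.3527 = 0.1142.
x_1 = (-4.8107 + 0.8018·0.1142 + 0.0000·(-0.1551))/3.7417 = -1.2612.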